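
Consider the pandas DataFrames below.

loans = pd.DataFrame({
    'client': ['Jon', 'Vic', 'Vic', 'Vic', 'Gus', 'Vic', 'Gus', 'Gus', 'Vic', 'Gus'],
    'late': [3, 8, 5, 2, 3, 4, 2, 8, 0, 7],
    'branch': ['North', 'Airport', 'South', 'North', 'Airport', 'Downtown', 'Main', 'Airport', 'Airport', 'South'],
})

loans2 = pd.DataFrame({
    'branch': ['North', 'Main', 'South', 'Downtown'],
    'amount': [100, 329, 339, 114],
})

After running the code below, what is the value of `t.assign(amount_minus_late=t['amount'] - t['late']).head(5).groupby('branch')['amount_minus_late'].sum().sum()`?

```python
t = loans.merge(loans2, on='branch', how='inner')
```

966

merge on 'branch' (how='inner') → 6 rows:
  client  late    branch  amount
0    Jon     3     North     100
1    Vic     5     South     339
2    Vic     2     North     100
3    Vic     4  Downtown     114
4    Gus     2      Main     329
5    Gus     7     South     339
add column amount_minus_late = t['amount'] - t['late']:
  client  late    branch  amount  amount_minus_late
0    Jon     3     North     100                 97
1    Vic     5     South     339                334
2    Vic     2     North     100                 98
3    Vic     4  Downtown     114                110
4    Gus     2      Main     329                327
5    Gus     7     South     339                332
take first 5 rows:
  client  late    branch  amount  amount_minus_late
0    Jon     3     North     100                 97
1    Vic     5     South     339                334
2    Vic     2     North     100                 98
3    Vic     4  Downtown     114                110
4    Gus     2      Main     329                327
group by branch, sum of amount_minus_late:
branch
Downtown    110
Main        327
North       195
South       334
Name: amount_minus_late, dtype: int64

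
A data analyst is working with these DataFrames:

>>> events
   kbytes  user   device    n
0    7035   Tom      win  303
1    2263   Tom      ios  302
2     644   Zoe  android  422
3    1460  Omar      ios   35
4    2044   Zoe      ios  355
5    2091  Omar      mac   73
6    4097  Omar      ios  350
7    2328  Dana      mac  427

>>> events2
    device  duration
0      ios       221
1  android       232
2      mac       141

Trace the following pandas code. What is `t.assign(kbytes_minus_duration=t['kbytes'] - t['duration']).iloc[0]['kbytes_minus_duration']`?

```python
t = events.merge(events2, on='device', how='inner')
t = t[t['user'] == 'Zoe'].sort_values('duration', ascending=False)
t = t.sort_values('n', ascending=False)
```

merge on 'device' (how='inner') → 7 rows:
   kbytes  user   device    n  duration
0    2263   Tom      ios  302       221
1     644   Zoe  android  422       232
2    1460  Omar      ios   35       221
3    2044   Zoe      ios  355       221
4    2091  Omar      mac   73       141
5    4097  Omar      ios  350       221
6    2328  Dana      mac  427       141
filter rows where user == 'Zoe':
   kbytes user   device    n  duration
1     644  Zoe  android  422       232
3    2044  Zoe      ios  355       221
sort by duration descending:
   kbytes user   device    n  duration
1     644  Zoe  android  422       232
3    2044  Zoe      ios  355       221
sort by n descending:
   kbytes user   device    n  duration
1     644  Zoe  android  422       232
3    2044  Zoe      ios  355       221
add column kbytes_minus_duration = t['kbytes'] - t['duration']:
   kbytes user   device    n  duration  kbytes_minus_duration
1     644  Zoe  android  422       232                    412
3    2044  Zoe      ios  355       221                   1823
Reading off the value at position 0, column 'kbytes_minus_duration', we get 412.

412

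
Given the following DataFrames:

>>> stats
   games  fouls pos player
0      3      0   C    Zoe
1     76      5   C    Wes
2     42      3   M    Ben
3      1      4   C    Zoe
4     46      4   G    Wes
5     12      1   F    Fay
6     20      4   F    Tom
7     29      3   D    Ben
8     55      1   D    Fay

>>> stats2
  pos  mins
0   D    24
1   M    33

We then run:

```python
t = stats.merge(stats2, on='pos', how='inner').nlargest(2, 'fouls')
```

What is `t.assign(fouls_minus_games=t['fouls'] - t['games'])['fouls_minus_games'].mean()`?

merge on 'pos' (how='inner') → 3 rows:
   games  fouls pos player  mins
0     42      3   M    Ben    33
1     29      3   D    Ben    24
2     55      1   D    Fay    24
take 2 rows with largest fouls:
   games  fouls pos player  mins
0     42      3   M    Ben    33
1     29      3   D    Ben    24
add column fouls_minus_games = t['fouls'] - t['games']:
   games  fouls pos player  mins  fouls_minus_games
0     42      3   M    Ben    33                -39
1     29      3   D    Ben    24                -26

-32.5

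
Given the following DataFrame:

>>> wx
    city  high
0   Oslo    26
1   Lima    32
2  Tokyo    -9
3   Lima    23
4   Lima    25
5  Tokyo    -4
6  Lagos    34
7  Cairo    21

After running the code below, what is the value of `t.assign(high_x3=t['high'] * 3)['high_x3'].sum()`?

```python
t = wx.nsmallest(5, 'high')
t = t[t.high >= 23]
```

take 5 rows with smallest high:
    city  high
2  Tokyo    -9
5  Tokyo    -4
7  Cairo    21
3   Lima    23
4   Lima    25
filter rows where high >= 23:
   city  high
3  Lima    23
4  Lima    25
add column high_x3 = t['high'] * 3:
   city  high  high_x3
3  Lima    23       69
4  Lima    25       75

144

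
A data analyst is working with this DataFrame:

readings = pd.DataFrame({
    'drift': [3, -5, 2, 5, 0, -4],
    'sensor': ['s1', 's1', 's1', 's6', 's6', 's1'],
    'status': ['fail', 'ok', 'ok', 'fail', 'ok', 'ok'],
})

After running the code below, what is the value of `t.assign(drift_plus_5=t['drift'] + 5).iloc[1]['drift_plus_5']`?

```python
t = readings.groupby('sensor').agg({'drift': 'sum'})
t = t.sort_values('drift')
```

group by sensor, sum of drift:
        drift
sensor       
s1         -4
s6          5
sort by drift:
        drift
sensor       
s1         -4
s6          5
add column drift_plus_5 = t['drift'] + 5:
        drift  drift_plus_5
sensor                     
s1         -4             1
s6          5            10
The value at position 1, column 'drift_plus_5' is 10.

10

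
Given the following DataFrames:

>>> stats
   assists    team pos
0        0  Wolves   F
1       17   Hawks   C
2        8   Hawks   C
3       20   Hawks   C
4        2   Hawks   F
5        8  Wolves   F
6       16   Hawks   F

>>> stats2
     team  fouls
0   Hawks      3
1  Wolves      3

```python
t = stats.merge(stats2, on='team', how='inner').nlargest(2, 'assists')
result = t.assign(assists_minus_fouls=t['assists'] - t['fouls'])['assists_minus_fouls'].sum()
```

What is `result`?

merge on 'team' (how='inner') → 7 rows:
   assists    team pos  fouls
0        0  Wolves   F      3
1       17   Hawks   C      3
2        8   Hawks   C      3
3       20   Hawks   C      3
4        2   Hawks   F      3
5        8  Wolves   F      3
6       16   Hawks   F      3
take 2 rows with largest assists:
   assists   team pos  fouls
3       20  Hawks   C      3
1       17  Hawks   C      3
add column assists_minus_fouls = t['assists'] - t['fouls']:
   assists   team pos  fouls  assists_minus_fouls
3       20  Hawks   C      3                   17
1       17  Hawks   C      3                   14
Then the sum of column 'assists_minus_fouls': 31

31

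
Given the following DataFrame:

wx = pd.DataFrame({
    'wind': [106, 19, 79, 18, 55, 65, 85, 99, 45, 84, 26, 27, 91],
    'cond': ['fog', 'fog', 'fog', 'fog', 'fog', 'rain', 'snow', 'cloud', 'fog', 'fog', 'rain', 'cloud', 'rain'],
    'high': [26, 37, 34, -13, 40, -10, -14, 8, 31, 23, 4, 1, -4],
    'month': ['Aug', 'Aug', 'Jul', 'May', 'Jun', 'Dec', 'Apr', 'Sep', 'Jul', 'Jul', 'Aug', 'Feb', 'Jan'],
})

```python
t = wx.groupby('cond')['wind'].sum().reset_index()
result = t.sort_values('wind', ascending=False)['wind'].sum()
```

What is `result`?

799

group by cond, sum of wind:
cond
cloud    126
fog      406
rain     182
snow      85
Name: wind, dtype: int64
reset_index():
    cond  wind
0  cloud   126
1    fog   406
2   rain   182
3   snow    85
sort by wind descending:
    cond  wind
1    fog   406
2   rain   182
0  cloud   126
3   snow    85
Hence 799.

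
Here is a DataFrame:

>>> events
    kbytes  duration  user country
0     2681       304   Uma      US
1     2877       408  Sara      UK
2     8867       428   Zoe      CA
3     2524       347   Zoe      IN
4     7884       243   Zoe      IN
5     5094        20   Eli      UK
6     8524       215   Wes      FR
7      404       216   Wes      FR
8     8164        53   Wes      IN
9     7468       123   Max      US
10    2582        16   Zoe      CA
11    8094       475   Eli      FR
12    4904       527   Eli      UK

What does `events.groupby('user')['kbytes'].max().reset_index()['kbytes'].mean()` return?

6418.5

group by user, max of kbytes:
user
Eli     8094
Max     7468
Sara    2877
Uma     2681
Wes     8524
Zoe     8867
Name: kbytes, dtype: int64
reset_index():
   user  kbytes
0   Eli    8094
1   Max    7468
2  Sara    2877
3   Uma    2681
4   Wes    8524
5   Zoe    8867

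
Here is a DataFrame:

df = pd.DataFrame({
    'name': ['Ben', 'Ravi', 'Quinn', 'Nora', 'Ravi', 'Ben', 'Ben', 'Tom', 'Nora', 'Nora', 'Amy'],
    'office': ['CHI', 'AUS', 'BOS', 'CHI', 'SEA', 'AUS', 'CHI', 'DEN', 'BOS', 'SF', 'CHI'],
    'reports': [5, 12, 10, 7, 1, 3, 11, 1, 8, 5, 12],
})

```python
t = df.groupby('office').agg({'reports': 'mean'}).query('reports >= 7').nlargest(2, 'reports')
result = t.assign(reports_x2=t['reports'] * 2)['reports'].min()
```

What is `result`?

group by office, mean of reports:
        reports
office         
AUS        7.50
BOS        9.00
CHI        8.75
DEN        1.00
SEA        1.00
SF         5.00
filter rows where reports >= 7:
        reports
office         
AUS        7.50
BOS        9.00
CHI        8.75
take 2 rows with largest reports:
        reports
office         
BOS        9.00
CHI        8.75
add column reports_x2 = t['reports'] * 2:
        reports  reports_x2
office                     
BOS        9.00        18.0
CHI        8.75        17.5

8.75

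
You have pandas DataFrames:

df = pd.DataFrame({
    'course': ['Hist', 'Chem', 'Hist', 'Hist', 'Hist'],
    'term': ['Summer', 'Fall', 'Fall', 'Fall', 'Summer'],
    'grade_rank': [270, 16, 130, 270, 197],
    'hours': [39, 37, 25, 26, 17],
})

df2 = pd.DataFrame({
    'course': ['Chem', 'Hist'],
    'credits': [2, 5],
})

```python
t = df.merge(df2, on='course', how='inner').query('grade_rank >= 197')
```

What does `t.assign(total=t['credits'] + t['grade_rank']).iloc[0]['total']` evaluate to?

275

merge on 'course' (how='inner') → 5 rows:
  course    term  grade_rank  hours  credits
0   Hist  Summer         270     39        5
1   Chem    Fall          16     37        2
2   Hist    Fall         130     25        5
3   Hist    Fall         270     26        5
4   Hist  Summer         197     17        5
filter rows where grade_rank >= 197:
  course    term  grade_rank  hours  credits
0   Hist  Summer         270     39        5
3   Hist    Fall         270     26        5
4   Hist  Summer         197     17        5
add column total = t['credits'] + t['grade_rank']:
  course    term  grade_rank  hours  credits  total
0   Hist  Summer         270     39        5    275
3   Hist    Fall         270     26        5    275
4   Hist  Summer         197     17        5    202
Then the value at position 0, column 'total': 275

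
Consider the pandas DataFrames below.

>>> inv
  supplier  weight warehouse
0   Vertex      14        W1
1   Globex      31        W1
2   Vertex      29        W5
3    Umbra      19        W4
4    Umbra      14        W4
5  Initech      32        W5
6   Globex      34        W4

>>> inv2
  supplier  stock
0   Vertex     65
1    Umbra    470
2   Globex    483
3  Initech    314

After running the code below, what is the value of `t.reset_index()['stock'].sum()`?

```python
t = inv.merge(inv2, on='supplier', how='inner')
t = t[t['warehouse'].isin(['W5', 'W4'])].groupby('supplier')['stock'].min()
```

merge on 'supplier' (how='inner') → 7 rows:
  supplier  weight warehouse  stock
0   Vertex      14        W1     65
1   Globex      31        W1    483
2   Vertex      29        W5     65
3    Umbra      19        W4    470
4    Umbra      14        W4    470
5  Initech      32        W5    314
6   Globex      34        W4    483
filter rows where warehouse in ['W5', 'W4']:
  supplier  weight warehouse  stock
2   Vertex      29        W5     65
3    Umbra      19        W4    470
4    Umbra      14        W4    470
5  Initech      32        W5    314
6   Globex      34        W4    483
group by supplier, min of stock:
supplier
Globex     483
Initech    314
Umbra      470
Vertex      65
Name: stock, dtype: int64
reset_index():
  supplier  stock
0   Globex    483
1  Initech    314
2    Umbra    470
3   Vertex     65
sum of column 'stock' → 1332

1332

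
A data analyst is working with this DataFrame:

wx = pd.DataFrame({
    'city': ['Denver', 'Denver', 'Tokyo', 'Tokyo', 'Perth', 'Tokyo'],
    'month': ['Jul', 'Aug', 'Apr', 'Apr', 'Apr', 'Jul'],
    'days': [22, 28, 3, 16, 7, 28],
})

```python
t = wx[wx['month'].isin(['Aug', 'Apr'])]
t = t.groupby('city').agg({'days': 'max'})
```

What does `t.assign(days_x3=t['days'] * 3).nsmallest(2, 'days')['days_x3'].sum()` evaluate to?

69

filter rows where month in ['Aug', 'Apr']:
     city month  days
1  Denver   Aug    28
2   Tokyo   Apr     3
3   Tokyo   Apr    16
4   Perth   Apr     7
group by city, max of days:
        days
city        
Denver    28
Perth      7
Tokyo     16
add column days_x3 = t['days'] * 3:
        days  days_x3
city                 
Denver    28       84
Perth      7       21
Tokyo     16       48
take 2 rows with smallest days:
       days  days_x3
city                
Perth     7       21
Tokyo    16       48
The sum of column 'days_x3' is 69.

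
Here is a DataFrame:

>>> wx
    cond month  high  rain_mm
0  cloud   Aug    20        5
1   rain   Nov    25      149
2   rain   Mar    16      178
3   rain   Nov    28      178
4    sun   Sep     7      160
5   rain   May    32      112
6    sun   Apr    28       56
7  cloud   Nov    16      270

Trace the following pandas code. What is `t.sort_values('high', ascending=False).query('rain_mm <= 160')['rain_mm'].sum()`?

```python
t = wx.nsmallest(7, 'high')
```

take 7 rows with smallest high:
    cond month  high  rain_mm
4    sun   Sep     7      160
2   rain   Mar    16      178
7  cloud   Nov    16      270
0  cloud   Aug    20        5
1   rain   Nov    25      149
3   rain   Nov    28      178
6    sun   Apr    28       56
sort by high descending:
    cond month  high  rain_mm
3   rain   Nov    28      178
6    sun   Apr    28       56
1   rain   Nov    25      149
0  cloud   Aug    20        5
2   rain   Mar    16      178
7  cloud   Nov    16      270
4    sun   Sep     7      160
filter rows where rain_mm <= 160:
    cond month  high  rain_mm
6    sun   Apr    28       56
1   rain   Nov    25      149
0  cloud   Aug    20        5
4    sun   Sep     7      160
So sum() = 370.

370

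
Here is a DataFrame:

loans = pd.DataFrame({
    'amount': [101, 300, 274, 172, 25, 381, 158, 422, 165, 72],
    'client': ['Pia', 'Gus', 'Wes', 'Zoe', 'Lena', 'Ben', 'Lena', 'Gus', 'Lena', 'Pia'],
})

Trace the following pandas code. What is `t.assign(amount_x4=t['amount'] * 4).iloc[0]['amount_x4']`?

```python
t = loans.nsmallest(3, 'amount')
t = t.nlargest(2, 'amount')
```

404

take 3 rows with smallest amount:
   amount client
4      25   Lena
9      72    Pia
0     101    Pia
take 2 rows with largest amount:
   amount client
0     101    Pia
9      72    Pia
add column amount_x4 = t['amount'] * 4:
   amount client  amount_x4
0     101    Pia        404
9      72    Pia        288
So iloc[0]['amount_x4'] = 404.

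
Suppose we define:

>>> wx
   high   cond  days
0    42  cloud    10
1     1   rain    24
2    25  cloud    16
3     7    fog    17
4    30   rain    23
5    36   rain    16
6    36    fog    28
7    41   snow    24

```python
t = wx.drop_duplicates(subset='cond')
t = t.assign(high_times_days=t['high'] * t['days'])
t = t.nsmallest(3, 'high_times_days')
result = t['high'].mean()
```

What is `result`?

drop duplicate cond (keep=first):
   high   cond  days
0    42  cloud    10
1     1   rain    24
3     7    fog    17
7    41   snow    24
add column high_times_days = t['high'] * t['days']:
   high   cond  days  high_times_days
0    42  cloud    10              420
1     1   rain    24               24
3     7    fog    17              119
7    41   snow    24              984
take 3 rows with smallest high_times_days:
   high   cond  days  high_times_days
1     1   rain    24               24
3     7    fog    17              119
0    42  cloud    10              420
The mean of column 'high' is 16.6666666667.

16.6666666667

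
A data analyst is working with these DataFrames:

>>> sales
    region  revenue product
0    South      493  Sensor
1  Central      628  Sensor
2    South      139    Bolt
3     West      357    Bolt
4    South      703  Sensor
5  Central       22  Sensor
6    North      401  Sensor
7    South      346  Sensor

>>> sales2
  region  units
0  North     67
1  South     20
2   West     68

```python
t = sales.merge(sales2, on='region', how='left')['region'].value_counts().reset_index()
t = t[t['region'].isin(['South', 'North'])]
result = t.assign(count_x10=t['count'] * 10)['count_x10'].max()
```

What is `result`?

40

merge on 'region' (how='left') → 8 rows:
    region  revenue product  units
0    South      493  Sensor   20.0
1  Central      628  Sensor    NaN
2    South      139    Bolt   20.0
3     West      357    Bolt   68.0
4    South      703  Sensor   20.0
5  Central       22  Sensor    NaN
6    North      401  Sensor   67.0
7    South      346  Sensor   20.0
value_counts of region:
region
South      4
Central    2
West       1
North      1
Name: count, dtype: int64
reset_index():
    region  count
0    South      4
1  Central      2
2     West      1
3    North      1
filter rows where region in ['South', 'North']:
  region  count
0  South      4
3  North      1
add column count_x10 = t['count'] * 10:
  region  count  count_x10
0  South      4         40
3  North      1         10
So max() = 40.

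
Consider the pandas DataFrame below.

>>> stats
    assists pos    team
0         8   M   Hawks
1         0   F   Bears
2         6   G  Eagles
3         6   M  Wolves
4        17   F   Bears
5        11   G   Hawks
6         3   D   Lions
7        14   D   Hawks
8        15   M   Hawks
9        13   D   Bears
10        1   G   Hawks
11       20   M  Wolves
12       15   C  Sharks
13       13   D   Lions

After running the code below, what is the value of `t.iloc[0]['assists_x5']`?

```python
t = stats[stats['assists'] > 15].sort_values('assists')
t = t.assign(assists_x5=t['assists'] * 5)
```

85

filter rows where assists > 15:
    assists pos    team
4        17   F   Bears
11       20   M  Wolves
sort by assists:
    assists pos    team
4        17   F   Bears
11       20   M  Wolves
add column assists_x5 = t['assists'] * 5:
    assists pos    team  assists_x5
4        17   F   Bears          85
11       20   M  Wolves         100
The value at position 0, column 'assists_x5' is 85.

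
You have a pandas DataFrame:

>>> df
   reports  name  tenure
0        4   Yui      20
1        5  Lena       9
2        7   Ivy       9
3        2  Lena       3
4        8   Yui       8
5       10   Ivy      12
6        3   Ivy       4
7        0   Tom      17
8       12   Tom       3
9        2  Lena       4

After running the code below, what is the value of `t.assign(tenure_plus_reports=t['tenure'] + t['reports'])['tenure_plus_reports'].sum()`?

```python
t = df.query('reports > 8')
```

filter rows where reports > 8:
   reports name  tenure
5       10  Ivy      12
8       12  Tom       3
add column tenure_plus_reports = t['tenure'] + t['reports']:
   reports name  tenure  tenure_plus_reports
5       10  Ivy      12                   22
8       12  Tom       3                   15
Finally, sum of column 'tenure_plus_reports' = 37.

37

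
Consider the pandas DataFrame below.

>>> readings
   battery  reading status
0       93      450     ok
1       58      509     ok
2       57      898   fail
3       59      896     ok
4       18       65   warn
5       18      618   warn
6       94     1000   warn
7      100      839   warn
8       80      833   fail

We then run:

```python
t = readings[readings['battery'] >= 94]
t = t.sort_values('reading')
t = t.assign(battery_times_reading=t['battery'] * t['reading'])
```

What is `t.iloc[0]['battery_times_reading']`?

filter rows where battery >= 94:
   battery  reading status
6       94     1000   warn
7      100      839   warn
sort by reading:
   battery  reading status
7      100      839   warn
6       94     1000   warn
add column battery_times_reading = t['battery'] * t['reading']:
   battery  reading status  battery_times_reading
7      100      839   warn                  83900
6       94     1000   warn                  94000
value at position 0, column 'battery_times_reading' → 83900

83900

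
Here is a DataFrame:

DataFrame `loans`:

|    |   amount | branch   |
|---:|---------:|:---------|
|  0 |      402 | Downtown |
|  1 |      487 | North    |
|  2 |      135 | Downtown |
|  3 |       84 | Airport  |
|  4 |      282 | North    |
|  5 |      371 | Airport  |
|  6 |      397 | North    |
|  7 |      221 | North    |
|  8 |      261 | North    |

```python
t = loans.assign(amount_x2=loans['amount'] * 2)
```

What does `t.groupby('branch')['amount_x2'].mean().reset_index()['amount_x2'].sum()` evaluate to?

add column amount_x2 = loans['amount'] * 2:
   amount    branch  amount_x2
0     402  Downtown        804
1     487     North        974
2     135  Downtown        270
3      84   Airport        168
4     282     North        564
5     371   Airport        742
6     397     North        794
7     221     North        442
8     261     North        522
group by branch, mean of amount_x2:
branch
Airport     455.0
Downtown    537.0
North       659.2
Name: amount_x2, dtype: float64
reset_index():
     branch  amount_x2
0   Airport      455.0
1  Downtown      537.0
2     North      659.2

1651.2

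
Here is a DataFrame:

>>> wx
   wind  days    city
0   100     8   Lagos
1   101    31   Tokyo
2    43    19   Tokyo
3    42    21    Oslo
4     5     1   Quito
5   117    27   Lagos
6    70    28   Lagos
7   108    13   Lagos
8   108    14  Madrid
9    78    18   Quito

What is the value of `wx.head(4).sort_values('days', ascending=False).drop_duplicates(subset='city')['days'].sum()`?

60

take first 4 rows:
   wind  days   city
0   100     8  Lagos
1   101    31  Tokyo
2    43    19  Tokyo
3    42    21   Oslo
sort by days descending:
   wind  days   city
1   101    31  Tokyo
3    42    21   Oslo
2    43    19  Tokyo
0   100     8  Lagos
drop duplicate city (keep=first):
   wind  days   city
1   101    31  Tokyo
3    42    21   Oslo
0   100     8  Lagos
Then the sum of column 'days': 60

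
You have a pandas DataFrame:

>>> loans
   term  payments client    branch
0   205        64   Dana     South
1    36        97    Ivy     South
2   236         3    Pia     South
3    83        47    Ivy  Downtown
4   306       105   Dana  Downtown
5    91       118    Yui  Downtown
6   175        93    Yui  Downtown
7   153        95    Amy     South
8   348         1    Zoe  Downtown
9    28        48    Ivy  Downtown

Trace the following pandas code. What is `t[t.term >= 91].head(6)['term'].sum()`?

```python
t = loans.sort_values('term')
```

sort by term:
   term  payments client    branch
9    28        48    Ivy  Downtown
1    36        97    Ivy     South
3    83        47    Ivy  Downtown
5    91       118    Yui  Downtown
7   153        95    Amy     South
6   175        93    Yui  Downtown
0   205        64   Dana     South
2   236         3    Pia     South
4   306       105   Dana  Downtown
8   348         1    Zoe  Downtown
filter rows where term >= 91:
   term  payments client    branch
5    91       118    Yui  Downtown
7   153        95    Amy     South
6   175        93    Yui  Downtown
0   205        64   Dana     South
2   236         3    Pia     South
4   306       105   Dana  Downtown
8   348         1    Zoe  Downtown
take first 6 rows:
   term  payments client    branch
5    91       118    Yui  Downtown
7   153        95    Amy     South
6   175        93    Yui  Downtown
0   205        64   Dana     South
2   236         3    Pia     South
4   306       105   Dana  Downtown

1166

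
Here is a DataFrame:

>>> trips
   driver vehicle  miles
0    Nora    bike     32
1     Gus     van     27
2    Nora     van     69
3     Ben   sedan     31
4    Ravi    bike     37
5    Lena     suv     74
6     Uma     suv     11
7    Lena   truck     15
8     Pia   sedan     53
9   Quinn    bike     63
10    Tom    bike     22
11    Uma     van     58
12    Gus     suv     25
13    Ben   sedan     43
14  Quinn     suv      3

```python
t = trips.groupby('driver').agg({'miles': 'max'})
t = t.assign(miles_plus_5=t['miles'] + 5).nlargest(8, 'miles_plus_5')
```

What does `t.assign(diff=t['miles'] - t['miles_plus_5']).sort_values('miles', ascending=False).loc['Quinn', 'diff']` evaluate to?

group by driver, max of miles:
        miles
driver       
Ben        43
Gus        27
Lena       74
Nora       69
Pia        53
Quinn      63
Ravi       37
Tom        22
Uma        58
add column miles_plus_5 = t['miles'] + 5:
        miles  miles_plus_5
driver                     
Ben        43            48
Gus        27            32
Lena       74            79
Nora       69            74
Pia        53            58
Quinn      63            68
Ravi       37            42
Tom        22            27
Uma        58            63
take 8 rows with largest miles_plus_5:
        miles  miles_plus_5
driver                     
Lena       74            79
Nora       69            74
Quinn      63            68
Uma        58            63
Pia        53            58
Ben        43            48
Ravi       37            42
Gus        27            32
add column diff = t['miles'] - t['miles_plus_5']:
        miles  miles_plus_5  diff
driver                           
Lena       74            79    -5
Nora       69            74    -5
Quinn      63            68    -5
Uma        58            63    -5
Pia        53            58    -5
Ben        43            48    -5
Ravi       37            42    -5
Gus        27            32    -5
sort by miles descending:
        miles  miles_plus_5  diff
driver                           
Lena       74            79    -5
Nora       69            74    -5
Quinn      63            68    -5
Uma        58            63    -5
Pia        53            58    -5
Ben        43            48    -5
Ravi       37            42    -5
Gus        27            32    -5
Then the value at row 'Quinn', column 'diff': -5

-5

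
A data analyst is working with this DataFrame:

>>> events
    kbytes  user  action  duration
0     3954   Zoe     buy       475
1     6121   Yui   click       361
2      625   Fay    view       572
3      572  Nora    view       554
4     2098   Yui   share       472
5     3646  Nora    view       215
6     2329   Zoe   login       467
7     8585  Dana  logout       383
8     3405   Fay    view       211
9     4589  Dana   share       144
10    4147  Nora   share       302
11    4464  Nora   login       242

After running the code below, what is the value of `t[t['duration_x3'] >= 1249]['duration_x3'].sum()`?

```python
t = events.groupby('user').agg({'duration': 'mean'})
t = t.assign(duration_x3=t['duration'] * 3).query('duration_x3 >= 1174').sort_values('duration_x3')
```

group by user, mean of duration:
      duration
user          
Dana    263.50
Fay     391.50
Nora    328.25
Yui     416.50
Zoe     471.00
add column duration_x3 = t['duration'] * 3:
      duration  duration_x3
user                       
Dana    263.50       790.50
Fay     391.50      1174.50
Nora    328.25       984.75
Yui     416.50      1249.50
Zoe     471.00      1413.00
filter rows where duration_x3 >= 1174:
      duration  duration_x3
user                       
Fay      391.5       1174.5
Yui      416.5       1249.5
Zoe      471.0       1413.0
sort by duration_x3:
      duration  duration_x3
user                       
Fay      391.5       1174.5
Yui      416.5       1249.5
Zoe      471.0       1413.0
filter rows where duration_x3 >= 1249:
      duration  duration_x3
user                       
Yui      416.5       1249.5
Zoe      471.0       1413.0
So sum() = 2662.5.

2662.5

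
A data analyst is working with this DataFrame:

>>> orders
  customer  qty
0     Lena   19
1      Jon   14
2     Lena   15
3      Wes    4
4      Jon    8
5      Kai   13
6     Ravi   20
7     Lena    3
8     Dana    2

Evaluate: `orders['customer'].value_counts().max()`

3

value_counts of customer:
customer
Lena    3
Jon     2
Wes     1
Kai     1
Ravi    1
Dana    1
Name: count, dtype: int64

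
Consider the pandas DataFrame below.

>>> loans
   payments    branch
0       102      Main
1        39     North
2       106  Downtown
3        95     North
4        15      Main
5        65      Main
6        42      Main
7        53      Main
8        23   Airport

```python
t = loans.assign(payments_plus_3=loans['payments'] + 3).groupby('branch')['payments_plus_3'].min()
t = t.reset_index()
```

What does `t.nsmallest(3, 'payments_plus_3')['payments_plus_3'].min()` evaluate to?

18

add column payments_plus_3 = loans['payments'] + 3:
   payments    branch  payments_plus_3
0       102      Main              105
1        39     North               42
2       106  Downtown              109
3        95     North               98
4        15      Main               18
5        65      Main               68
6        42      Main               45
7        53      Main               56
8        23   Airport               26
group by branch, min of payments_plus_3:
branch
Airport      26
Downtown    109
Main         18
North        42
Name: payments_plus_3, dtype: int64
reset_index():
     branch  payments_plus_3
0   Airport               26
1  Downtown              109
2      Main               18
3     North               42
take 3 rows with smallest payments_plus_3:
    branch  payments_plus_3
2     Main               18
0  Airport               26
3    North               42
Then the min of column 'payments_plus_3': 18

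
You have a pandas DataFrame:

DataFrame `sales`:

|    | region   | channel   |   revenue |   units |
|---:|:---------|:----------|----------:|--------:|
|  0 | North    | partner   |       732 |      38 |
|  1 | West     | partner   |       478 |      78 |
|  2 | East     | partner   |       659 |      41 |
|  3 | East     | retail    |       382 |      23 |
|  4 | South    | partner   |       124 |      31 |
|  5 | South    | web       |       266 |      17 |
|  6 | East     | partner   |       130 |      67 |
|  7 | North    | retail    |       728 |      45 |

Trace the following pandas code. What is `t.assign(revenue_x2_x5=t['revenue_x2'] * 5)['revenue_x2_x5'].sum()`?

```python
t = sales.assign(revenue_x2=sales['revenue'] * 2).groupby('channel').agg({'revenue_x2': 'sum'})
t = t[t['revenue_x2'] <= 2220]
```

add column revenue_x2 = sales['revenue'] * 2:
  region  channel  revenue  units  revenue_x2
0  North  partner      732     38        1464
1   West  partner      478     78         956
2   East  partner      659     41        1318
3   East   retail      382     23         764
4  South  partner      124     31         248
5  South      web      266     17         532
6   East  partner      130     67         260
7  North   retail      728     45        1456
group by channel, sum of revenue_x2:
         revenue_x2
channel            
partner        4246
retail         2220
web             532
filter rows where revenue_x2 <= 2220:
         revenue_x2
channel            
retail         2220
web             532
add column revenue_x2_x5 = t['revenue_x2'] * 5:
         revenue_x2  revenue_x2_x5
channel                           
retail         2220          11100
web             532           2660
Finally, sum of column 'revenue_x2_x5' = 13760.

13760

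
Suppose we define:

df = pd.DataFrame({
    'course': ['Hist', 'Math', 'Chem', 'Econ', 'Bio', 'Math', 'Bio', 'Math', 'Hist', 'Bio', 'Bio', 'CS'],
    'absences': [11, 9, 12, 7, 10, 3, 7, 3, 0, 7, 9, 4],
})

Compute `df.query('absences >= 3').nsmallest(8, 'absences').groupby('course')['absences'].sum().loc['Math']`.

15

filter rows where absences >= 3:
   course  absences
0    Hist        11
1    Math         9
2    Chem        12
3    Econ         7
4     Bio        10
5    Math         3
6     Bio         7
7    Math         3
9     Bio         7
10    Bio         9
11     CS         4
take 8 rows with smallest absences:
   course  absences
5    Math         3
7    Math         3
11     CS         4
3    Econ         7
6     Bio         7
9     Bio         7
1    Math         9
10    Bio         9
group by course, sum of absences:
course
Bio     23
CS       4
Econ     7
Math    15
Name: absences, dtype: int64
value at index 'Math' → 15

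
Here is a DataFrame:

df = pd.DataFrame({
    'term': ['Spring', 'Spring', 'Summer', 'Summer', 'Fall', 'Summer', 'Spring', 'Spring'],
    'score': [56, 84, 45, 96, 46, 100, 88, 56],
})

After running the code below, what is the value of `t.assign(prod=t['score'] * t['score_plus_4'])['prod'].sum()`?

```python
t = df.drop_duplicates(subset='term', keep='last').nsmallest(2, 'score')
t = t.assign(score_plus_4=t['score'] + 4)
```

5660

drop duplicate term (keep=last):
     term  score
4    Fall     46
5  Summer    100
7  Spring     56
take 2 rows with smallest score:
     term  score
4    Fall     46
7  Spring     56
add column score_plus_4 = t['score'] + 4:
     term  score  score_plus_4
4    Fall     46            50
7  Spring     56            60
add column prod = t['score'] * t['score_plus_4']:
     term  score  score_plus_4  prod
4    Fall     46            50  2300
7  Spring     56            60  3360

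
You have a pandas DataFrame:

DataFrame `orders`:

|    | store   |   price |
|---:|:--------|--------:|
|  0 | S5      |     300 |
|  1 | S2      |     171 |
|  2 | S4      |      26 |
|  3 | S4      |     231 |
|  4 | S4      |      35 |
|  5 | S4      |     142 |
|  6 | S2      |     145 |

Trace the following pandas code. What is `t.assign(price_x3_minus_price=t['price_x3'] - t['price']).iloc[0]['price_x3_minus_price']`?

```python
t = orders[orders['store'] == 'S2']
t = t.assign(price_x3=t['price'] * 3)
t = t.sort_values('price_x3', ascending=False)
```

342

filter rows where store == 'S2':
  store  price
1    S2    171
6    S2    145
add column price_x3 = t['price'] * 3:
  store  price  price_x3
1    S2    171       513
6    S2    145       435
sort by price_x3 descending:
  store  price  price_x3
1    S2    171       513
6    S2    145       435
add column price_x3_minus_price = t['price_x3'] - t['price']:
  store  price  price_x3  price_x3_minus_price
1    S2    171       513                   342
6    S2    145       435                   290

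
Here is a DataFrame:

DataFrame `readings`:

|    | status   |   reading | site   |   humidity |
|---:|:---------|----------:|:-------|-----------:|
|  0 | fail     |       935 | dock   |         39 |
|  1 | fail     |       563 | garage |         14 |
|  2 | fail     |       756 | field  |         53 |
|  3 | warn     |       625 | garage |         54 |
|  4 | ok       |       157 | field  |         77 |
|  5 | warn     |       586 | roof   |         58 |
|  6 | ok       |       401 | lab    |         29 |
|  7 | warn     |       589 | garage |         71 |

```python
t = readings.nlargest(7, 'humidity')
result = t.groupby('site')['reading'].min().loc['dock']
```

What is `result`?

935

take 7 rows with largest humidity:
  status  reading    site  humidity
4     ok      157   field        77
7   warn      589  garage        71
5   warn      586    roof        58
3   warn      625  garage        54
2   fail      756   field        53
0   fail      935    dock        39
6     ok      401     lab        29
group by site, min of reading:
site
dock      935
field     157
garage    589
lab       401
roof      586
Name: reading, dtype: int64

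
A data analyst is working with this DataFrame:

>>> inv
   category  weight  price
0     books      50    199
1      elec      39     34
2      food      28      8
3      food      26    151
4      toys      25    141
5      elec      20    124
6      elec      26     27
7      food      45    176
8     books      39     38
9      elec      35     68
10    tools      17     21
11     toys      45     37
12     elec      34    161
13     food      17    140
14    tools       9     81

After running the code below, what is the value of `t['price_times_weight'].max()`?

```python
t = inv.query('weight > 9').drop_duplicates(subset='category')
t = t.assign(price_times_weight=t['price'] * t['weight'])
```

9950

filter rows where weight > 9:
   category  weight  price
0     books      50    199
1      elec      39     34
2      food      28      8
3      food      26    151
4      toys      25    141
5      elec      20    124
6      elec      26     27
7      food      45    176
8     books      39     38
9      elec      35     68
10    tools      17     21
11     toys      45     37
12     elec      34    161
13     food      17    140
drop duplicate category (keep=first):
   category  weight  price
0     books      50    199
1      elec      39     34
2      food      28      8
4      toys      25    141
10    tools      17     21
add column price_times_weight = t['price'] * t['weight']:
   category  weight  price  price_times_weight
0     books      50    199                9950
1      elec      39     34                1326
2      food      28      8                 224
4      toys      25    141                3525
10    tools      17     21                 357
max of column 'price_times_weight' → 9950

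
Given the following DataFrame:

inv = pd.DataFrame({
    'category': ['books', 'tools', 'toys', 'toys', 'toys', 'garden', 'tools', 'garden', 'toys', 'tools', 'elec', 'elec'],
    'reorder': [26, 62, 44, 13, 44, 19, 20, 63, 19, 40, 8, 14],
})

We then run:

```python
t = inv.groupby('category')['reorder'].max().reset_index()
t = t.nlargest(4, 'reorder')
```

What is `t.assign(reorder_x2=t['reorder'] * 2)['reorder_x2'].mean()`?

97.5

group by category, max of reorder:
category
books     26
elec      14
garden    63
tools     62
toys      44
Name: reorder, dtype: int64
reset_index():
  category  reorder
0    books       26
1     elec       14
2   garden       63
3    tools       62
4     toys       44
take 4 rows with largest reorder:
  category  reorder
2   garden       63
3    tools       62
4     toys       44
0    books       26
add column reorder_x2 = t['reorder'] * 2:
  category  reorder  reorder_x2
2   garden       63         126
3    tools       62         124
4     toys       44          88
0    books       26          52
mean of column 'reorder_x2' → 97.5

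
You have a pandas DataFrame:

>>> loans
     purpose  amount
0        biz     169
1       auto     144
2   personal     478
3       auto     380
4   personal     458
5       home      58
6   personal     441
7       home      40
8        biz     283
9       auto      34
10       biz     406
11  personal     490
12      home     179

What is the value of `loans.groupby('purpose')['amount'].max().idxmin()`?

home

group by purpose, max of amount:
purpose
auto        380
biz         406
home        179
personal    490
Name: amount, dtype: int64
Reading off the label with the smallest value, we get home.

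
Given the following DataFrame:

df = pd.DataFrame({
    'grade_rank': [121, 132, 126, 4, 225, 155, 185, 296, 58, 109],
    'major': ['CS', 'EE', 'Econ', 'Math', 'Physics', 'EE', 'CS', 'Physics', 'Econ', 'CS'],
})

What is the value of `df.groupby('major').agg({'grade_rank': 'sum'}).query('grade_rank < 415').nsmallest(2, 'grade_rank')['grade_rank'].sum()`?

188

group by major, sum of grade_rank:
         grade_rank
major              
CS              415
EE              287
Econ            184
Math              4
Physics         521
filter rows where grade_rank < 415:
       grade_rank
major            
EE            287
Econ          184
Math            4
take 2 rows with smallest grade_rank:
       grade_rank
major            
Math            4
Econ          184
Taking the sum of column 'grade_rank' gives 188.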